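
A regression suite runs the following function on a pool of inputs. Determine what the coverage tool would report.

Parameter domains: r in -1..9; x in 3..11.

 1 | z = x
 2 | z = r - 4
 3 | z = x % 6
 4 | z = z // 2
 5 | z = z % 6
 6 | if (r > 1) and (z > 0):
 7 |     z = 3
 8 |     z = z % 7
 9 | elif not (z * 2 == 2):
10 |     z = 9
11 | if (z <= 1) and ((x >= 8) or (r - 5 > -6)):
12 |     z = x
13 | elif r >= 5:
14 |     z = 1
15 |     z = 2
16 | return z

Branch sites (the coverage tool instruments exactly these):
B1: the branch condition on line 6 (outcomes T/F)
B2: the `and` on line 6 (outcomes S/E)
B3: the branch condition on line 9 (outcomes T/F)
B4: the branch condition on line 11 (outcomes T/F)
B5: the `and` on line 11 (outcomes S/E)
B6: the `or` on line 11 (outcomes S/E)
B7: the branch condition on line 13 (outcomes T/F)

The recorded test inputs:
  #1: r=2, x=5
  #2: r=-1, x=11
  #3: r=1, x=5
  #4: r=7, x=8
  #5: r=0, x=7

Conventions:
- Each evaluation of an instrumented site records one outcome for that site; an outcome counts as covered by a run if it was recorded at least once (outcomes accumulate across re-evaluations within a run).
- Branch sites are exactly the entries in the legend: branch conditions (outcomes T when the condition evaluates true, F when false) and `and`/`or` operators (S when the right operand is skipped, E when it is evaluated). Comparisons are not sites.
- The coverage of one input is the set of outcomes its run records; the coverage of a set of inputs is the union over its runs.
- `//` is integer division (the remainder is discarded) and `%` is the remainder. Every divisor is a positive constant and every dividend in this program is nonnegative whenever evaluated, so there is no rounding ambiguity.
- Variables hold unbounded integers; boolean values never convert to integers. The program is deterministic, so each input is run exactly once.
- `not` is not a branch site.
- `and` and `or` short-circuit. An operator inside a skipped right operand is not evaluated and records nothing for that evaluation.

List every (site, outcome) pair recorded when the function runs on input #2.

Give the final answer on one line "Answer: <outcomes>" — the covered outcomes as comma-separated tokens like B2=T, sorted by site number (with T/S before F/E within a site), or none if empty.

Tracing the run of input #2 (r=-1, x=11):
  B2->S, B1->F, B3->T, B5->S, B4->F, B7->F
collecting distinct outcomes: B1=F, B2=S, B3=T, B4=F, B5=S, B7=F

Answer: B1=F, B2=S, B3=T, B4=F, B5=S, B7=F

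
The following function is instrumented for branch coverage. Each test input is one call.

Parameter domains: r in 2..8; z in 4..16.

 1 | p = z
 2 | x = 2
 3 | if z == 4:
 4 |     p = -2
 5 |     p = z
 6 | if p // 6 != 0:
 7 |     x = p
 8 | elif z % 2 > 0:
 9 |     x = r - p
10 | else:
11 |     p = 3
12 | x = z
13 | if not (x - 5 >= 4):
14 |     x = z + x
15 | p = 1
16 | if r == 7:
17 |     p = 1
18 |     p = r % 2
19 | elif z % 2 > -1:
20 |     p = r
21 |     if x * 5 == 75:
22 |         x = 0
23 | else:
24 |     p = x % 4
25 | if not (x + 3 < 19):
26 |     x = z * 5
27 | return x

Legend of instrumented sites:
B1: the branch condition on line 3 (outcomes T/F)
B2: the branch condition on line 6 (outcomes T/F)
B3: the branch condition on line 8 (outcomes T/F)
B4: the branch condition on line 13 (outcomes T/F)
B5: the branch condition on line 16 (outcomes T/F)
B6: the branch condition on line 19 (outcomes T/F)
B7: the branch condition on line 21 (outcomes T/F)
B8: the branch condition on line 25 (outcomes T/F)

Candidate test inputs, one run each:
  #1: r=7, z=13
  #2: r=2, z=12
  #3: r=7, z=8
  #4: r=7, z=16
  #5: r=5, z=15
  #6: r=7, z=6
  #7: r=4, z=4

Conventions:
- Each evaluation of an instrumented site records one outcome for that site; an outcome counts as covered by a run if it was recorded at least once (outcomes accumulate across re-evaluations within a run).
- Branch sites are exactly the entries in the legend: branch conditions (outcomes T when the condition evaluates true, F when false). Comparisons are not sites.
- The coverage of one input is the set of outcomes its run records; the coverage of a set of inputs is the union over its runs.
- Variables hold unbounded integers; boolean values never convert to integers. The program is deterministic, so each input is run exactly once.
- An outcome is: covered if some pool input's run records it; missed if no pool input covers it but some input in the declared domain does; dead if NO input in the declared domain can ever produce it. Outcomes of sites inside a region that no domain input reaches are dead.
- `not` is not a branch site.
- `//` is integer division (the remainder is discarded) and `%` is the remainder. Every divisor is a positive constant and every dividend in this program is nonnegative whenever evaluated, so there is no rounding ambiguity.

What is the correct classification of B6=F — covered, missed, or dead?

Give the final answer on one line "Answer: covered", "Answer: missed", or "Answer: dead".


no pool input records B6=F
checking all 91 inputs in the declared domain: B6=F is never recorded -> dead
Answer: dead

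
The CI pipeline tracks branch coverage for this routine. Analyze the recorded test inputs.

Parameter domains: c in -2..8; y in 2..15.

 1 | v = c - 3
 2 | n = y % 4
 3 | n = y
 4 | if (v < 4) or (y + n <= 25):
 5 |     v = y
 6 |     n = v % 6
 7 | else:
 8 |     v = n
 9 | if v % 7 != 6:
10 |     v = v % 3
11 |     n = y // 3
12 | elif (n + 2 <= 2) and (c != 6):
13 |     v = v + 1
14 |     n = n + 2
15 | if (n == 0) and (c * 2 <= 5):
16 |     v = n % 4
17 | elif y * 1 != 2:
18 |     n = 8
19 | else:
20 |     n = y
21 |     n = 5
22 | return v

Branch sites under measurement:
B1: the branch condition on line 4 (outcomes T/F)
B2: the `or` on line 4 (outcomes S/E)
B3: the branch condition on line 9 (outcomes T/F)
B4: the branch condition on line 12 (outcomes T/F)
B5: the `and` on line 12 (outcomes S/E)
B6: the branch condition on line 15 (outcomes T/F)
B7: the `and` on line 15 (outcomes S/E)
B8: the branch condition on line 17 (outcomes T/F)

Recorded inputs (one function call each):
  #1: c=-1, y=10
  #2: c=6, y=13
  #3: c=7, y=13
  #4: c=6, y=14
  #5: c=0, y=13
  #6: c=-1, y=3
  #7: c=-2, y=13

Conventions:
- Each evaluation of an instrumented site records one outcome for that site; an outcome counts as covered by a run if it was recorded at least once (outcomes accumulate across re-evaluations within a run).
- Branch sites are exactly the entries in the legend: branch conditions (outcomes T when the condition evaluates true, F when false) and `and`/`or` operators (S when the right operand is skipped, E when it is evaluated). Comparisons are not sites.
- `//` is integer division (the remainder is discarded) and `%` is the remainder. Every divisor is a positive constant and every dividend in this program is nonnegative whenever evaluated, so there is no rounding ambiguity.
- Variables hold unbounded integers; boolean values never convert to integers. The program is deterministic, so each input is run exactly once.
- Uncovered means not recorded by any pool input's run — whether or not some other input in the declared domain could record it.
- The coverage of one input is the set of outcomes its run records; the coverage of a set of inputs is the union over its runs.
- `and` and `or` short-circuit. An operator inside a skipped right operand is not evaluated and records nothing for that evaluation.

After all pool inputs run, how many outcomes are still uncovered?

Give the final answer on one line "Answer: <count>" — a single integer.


input #1, c=-1, y=10: events B2->S, B1->T, B3->T, B7->S, B6->F, B8->T; outcomes B1=T, B2=S, B3=T, B6=F, B7=S, B8=T
input #2, c=6, y=13: events B2->S, B1->T, B3->F, B5->S, B4->F, B7->S, B6->F, B8->T; outcomes B1=T, B2=S, B3=F, B4=F, B5=S, B6=F, B7=S, B8=T
input #3, c=7, y=13: events B2->E, B1->F, B3->F, B5->S, B4->F, B7->S, B6->F, B8->T; outcomes B1=F, B2=E, B3=F, B4=F, B5=S, B6=F, B7=S, B8=T
input #4, c=6, y=14: events B2->S, B1->T, B3->T, B7->S, B6->F, B8->T; outcomes B1=T, B2=S, B3=T, B6=F, B7=S, B8=T
input #5, c=0, y=13: events B2->S, B1->T, B3->F, B5->S, B4->F, B7->S, B6->F, B8->T; outcomes B1=T, B2=S, B3=F, B4=F, B5=S, B6=F, B7=S, B8=T
input #6, c=-1, y=3: events B2->S, B1->T, B3->T, B7->S, B6->F, B8->T; outcomes B1=T, B2=S, B3=T, B6=F, B7=S, B8=T
input #7, c=-2, y=13: events B2->S, B1->T, B3->F, B5->S, B4->F, B7->S, B6->F, B8->T; outcomes B1=T, B2=S, B3=F, B4=F, B5=S, B6=F, B7=S, B8=T
union over the pool: B1=T, B1=F, B2=S, B2=E, B3=T, B3=F, B4=F, B5=S, B6=F, B7=S, B8=T
uncovered (5 of 16): B4=T, B5=E, B6=T, B7=E, B8=F
Answer: 5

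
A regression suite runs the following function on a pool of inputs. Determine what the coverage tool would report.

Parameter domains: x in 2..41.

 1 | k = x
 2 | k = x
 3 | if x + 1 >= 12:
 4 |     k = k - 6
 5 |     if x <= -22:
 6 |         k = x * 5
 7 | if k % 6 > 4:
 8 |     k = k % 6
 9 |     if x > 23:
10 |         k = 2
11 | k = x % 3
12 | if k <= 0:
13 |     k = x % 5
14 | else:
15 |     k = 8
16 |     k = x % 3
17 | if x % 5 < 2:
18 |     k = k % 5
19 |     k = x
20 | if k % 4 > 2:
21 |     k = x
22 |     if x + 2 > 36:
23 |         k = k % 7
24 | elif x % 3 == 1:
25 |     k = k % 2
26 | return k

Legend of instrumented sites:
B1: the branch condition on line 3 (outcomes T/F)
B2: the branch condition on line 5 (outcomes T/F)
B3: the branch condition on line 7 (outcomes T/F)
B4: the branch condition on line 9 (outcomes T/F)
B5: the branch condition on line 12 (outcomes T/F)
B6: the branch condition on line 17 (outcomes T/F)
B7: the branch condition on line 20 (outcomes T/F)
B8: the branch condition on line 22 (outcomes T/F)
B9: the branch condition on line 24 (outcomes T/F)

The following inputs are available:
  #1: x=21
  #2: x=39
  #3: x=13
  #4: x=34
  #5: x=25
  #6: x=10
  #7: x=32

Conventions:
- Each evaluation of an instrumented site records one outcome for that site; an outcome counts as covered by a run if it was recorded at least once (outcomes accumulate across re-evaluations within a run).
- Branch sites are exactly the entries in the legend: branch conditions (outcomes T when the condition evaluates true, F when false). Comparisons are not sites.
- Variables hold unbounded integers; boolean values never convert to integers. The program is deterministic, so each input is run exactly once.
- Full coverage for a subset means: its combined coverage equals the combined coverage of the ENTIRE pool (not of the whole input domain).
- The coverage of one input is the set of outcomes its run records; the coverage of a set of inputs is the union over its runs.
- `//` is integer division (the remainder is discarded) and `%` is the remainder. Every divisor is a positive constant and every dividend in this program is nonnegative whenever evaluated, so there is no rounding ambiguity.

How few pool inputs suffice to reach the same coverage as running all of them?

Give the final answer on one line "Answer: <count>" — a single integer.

#1 (x=21) -> B1->T, B2->F, B3->F, B5->T, B6->T, B7->F, B9->F; covered: B1=T, B2=F, B3=F, B5=T, B6=T, B7=F, B9=F
#2 (x=39) -> B1->T, B2->F, B3->F, B5->T, B6->F, B7->F, B9->F; covered: B1=T, B2=F, B3=F, B5=T, B6=F, B7=F, B9=F
#3 (x=13) -> B1->T, B2->F, B3->F, B5->F, B6->F, B7->F, B9->T; covered: B1=T, B2=F, B3=F, B5=F, B6=F, B7=F, B9=T
#4 (x=34) -> B1->T, B2->F, B3->F, B5->F, B6->F, B7->F, B9->T; covered: B1=T, B2=F, B3=F, B5=F, B6=F, B7=F, B9=T
#5 (x=25) -> B1->T, B2->F, B3->F, B5->F, B6->T, B7->F, B9->T; covered: B1=T, B2=F, B3=F, B5=F, B6=T, B7=F, B9=T
#6 (x=10) -> B1->F, B3->F, B5->F, B6->T, B7->F, B9->T; covered: B1=F, B3=F, B5=F, B6=T, B7=F, B9=T
#7 (x=32) -> B1->T, B2->F, B3->F, B5->F, B6->F, B7->F, B9->F; covered: B1=T, B2=F, B3=F, B5=F, B6=F, B7=F, B9=F
together the pool reaches 11 outcomes: B1=T, B1=F, B2=F, B3=F, B5=T, B5=F, B6=T, B6=F, B7=F, B9=T, B9=F
checked all size-1 subsets: none covers 11 outcomes (max 7/11)
at size 2, {2, 6} reaches all 11 outcomes; every lexicographically earlier size-2 subset fails

Answer: 2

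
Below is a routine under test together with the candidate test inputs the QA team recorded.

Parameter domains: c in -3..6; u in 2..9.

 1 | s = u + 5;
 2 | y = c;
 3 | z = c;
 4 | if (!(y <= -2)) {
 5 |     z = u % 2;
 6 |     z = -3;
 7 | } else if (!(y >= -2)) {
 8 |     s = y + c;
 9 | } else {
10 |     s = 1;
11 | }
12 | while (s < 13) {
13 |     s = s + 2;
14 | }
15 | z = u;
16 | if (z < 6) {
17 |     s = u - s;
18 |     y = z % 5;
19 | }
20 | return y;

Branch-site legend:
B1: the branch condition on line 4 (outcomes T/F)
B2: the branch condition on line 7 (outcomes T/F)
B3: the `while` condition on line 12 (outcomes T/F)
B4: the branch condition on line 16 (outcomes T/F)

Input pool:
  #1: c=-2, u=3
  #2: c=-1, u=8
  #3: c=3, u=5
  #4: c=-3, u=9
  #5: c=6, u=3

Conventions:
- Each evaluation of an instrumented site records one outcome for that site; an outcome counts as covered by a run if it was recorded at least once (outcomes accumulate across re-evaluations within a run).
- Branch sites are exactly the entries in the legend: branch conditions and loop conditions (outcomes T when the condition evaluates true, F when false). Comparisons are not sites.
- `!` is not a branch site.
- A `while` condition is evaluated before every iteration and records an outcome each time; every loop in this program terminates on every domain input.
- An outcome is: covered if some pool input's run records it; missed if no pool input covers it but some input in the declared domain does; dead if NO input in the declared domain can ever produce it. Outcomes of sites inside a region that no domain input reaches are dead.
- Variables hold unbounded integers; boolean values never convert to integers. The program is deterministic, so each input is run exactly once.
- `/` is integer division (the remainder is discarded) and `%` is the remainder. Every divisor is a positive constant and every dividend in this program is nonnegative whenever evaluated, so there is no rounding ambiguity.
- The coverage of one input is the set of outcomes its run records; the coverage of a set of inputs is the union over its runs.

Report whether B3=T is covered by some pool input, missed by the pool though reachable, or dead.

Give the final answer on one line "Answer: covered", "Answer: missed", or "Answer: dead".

B3=T is recorded by pool input(s) 1, 3, 4, 5 -> covered

Answer: covered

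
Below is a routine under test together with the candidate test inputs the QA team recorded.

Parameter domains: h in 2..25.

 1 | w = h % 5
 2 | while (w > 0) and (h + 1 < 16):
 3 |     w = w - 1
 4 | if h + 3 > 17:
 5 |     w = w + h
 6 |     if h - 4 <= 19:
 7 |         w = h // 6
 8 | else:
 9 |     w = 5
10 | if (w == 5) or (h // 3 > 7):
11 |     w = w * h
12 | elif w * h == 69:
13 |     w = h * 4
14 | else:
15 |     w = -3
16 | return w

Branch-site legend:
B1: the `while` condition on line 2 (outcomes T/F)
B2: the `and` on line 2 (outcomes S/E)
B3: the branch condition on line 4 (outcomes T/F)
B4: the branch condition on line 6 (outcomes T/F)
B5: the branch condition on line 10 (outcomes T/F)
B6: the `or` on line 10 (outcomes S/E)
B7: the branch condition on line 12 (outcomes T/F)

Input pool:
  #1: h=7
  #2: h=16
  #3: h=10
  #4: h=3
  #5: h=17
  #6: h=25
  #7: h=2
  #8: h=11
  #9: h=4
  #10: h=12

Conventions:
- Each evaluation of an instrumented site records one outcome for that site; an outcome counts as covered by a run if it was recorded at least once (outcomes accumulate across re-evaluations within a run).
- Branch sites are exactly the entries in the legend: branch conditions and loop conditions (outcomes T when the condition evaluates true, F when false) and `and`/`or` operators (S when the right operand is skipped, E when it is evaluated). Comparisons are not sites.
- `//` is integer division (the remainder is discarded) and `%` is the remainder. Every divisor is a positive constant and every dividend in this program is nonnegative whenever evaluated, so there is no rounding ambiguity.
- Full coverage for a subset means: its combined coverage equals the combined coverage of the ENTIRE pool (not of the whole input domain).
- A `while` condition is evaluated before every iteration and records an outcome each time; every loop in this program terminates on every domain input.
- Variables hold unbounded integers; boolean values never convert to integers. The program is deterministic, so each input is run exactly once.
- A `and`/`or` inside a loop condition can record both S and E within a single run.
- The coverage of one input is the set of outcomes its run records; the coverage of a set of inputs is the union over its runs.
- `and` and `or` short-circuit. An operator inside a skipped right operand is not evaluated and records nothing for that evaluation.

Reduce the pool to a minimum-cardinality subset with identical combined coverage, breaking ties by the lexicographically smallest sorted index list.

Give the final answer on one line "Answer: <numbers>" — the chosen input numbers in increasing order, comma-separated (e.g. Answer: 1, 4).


input #1, h=7: events B2->E, B1->T, B2->E, B1->T, B2->S, B1->F, B3->F, B6->S, B5->T; outcomes B1=T, B1=F, B2=S, B2=E, B3=F, B5=T, B6=S
input #2, h=16: events B2->E, B1->F, B3->T, B4->T, B6->E, B5->F, B7->F; outcomes B1=F, B2=E, B3=T, B4=T, B5=F, B6=E, B7=F
input #3, h=10: events B2->S, B1->F, B3->F, B6->S, B5->T; outcomes B1=F, B2=S, B3=F, B5=T, B6=S
input #4, h=3: events B2->E, B1->T, B2->E, B1->T, B2->E, B1->T, B2->S, B1->F, B3->F, B6->S, B5->T; outcomes B1=T, B1=F, B2=S, B2=E, B3=F, B5=T, B6=S
input #5, h=17: events B2->E, B1->F, B3->T, B4->T, B6->E, B5->F, B7->F; outcomes B1=F, B2=E, B3=T, B4=T, B5=F, B6=E, B7=F
input #6, h=25: events B2->S, B1->F, B3->T, B4->F, B6->E, B5->T; outcomes B1=F, B2=S, B3=T, B4=F, B5=T, B6=E
input #7, h=2: events B2->E, B1->T, B2->E, B1->T, B2->S, B1->F, B3->F, B6->S, B5->T; outcomes B1=T, B1=F, B2=S, B2=E, B3=F, B5=T, B6=S
input #8, h=11: events B2->E, B1->T, B2->S, B1->F, B3->F, B6->S, B5->T; outcomes B1=T, B1=F, B2=S, B2=E, B3=F, B5=T, B6=S
input #9, h=4: events B2->E, B1->T, B2->E, B1->T, B2->E, B1->T, B2->E, B1->T, B2->S, B1->F, B3->F, B6->S, B5->T; outcomes B1=T, B1=F, B2=S, B2=E, B3=F, B5=T, B6=S
input #10, h=12: events B2->E, B1->T, B2->E, B1->T, B2->S, B1->F, B3->F, B6->S, B5->T; outcomes B1=T, B1=F, B2=S, B2=E, B3=F, B5=T, B6=S
pool-wide coverage (13 outcomes): B1=T, B1=F, B2=S, B2=E, B3=T, B3=F, B4=T, B4=F, B5=T, B5=F, B6=S, B6=E, B7=F
size 1 is not enough: best union over all size-1 subsets is 7/13
size 2 is not enough: best union over all size-2 subsets is 12/13
at size 3, {1, 2, 6} reaches all 13 outcomes; every lexicographically earlier size-3 subset fails
Answer: 1, 2, 6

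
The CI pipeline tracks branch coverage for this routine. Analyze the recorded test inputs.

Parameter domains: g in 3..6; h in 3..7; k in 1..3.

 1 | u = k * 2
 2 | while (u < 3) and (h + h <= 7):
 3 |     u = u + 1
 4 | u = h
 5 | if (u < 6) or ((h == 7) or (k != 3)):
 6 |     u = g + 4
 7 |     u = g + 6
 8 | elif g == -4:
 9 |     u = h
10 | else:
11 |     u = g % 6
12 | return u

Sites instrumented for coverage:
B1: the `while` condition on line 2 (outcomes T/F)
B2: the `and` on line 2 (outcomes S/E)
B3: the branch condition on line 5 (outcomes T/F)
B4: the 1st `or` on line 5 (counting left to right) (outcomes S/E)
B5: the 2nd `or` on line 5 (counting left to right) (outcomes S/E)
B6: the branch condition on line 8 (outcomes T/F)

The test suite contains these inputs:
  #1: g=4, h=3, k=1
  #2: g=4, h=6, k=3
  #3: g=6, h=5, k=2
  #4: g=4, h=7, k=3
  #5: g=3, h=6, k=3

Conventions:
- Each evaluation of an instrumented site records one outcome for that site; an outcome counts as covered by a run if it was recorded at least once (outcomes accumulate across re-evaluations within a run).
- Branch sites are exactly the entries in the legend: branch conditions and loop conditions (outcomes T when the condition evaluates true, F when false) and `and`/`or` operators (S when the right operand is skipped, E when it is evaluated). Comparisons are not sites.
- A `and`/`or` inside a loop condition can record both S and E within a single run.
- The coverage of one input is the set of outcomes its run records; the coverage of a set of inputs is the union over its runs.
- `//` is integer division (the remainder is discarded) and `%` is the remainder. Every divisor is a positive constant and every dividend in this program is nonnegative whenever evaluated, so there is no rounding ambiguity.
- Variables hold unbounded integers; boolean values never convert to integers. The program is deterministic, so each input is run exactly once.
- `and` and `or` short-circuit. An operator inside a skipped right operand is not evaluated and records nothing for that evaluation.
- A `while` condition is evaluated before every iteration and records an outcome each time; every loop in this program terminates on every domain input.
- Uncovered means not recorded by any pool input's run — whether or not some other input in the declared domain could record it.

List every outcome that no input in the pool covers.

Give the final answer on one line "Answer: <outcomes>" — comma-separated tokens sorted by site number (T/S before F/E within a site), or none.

test 1 (g=4, h=3, k=1) hits B1=T, B1=F, B2=S, B2=E, B3=T, B4=S
test 2 (g=4, h=6, k=3) hits B1=F, B2=S, B3=F, B4=E, B5=E, B6=F
test 3 (g=6, h=5, k=2) hits B1=F, B2=S, B3=T, B4=S
test 4 (g=4, h=7, k=3) hits B1=F, B2=S, B3=T, B4=E, B5=S
test 5 (g=3, h=6, k=3) hits B1=F, B2=S, B3=F, B4=E, B5=E, B6=F
union over the pool: B1=T, B1=F, B2=S, B2=E, B3=T, B3=F, B4=S, B4=E, B5=S, B5=E, B6=F
uncovered (1 of 12): B6=T

Answer: B6=T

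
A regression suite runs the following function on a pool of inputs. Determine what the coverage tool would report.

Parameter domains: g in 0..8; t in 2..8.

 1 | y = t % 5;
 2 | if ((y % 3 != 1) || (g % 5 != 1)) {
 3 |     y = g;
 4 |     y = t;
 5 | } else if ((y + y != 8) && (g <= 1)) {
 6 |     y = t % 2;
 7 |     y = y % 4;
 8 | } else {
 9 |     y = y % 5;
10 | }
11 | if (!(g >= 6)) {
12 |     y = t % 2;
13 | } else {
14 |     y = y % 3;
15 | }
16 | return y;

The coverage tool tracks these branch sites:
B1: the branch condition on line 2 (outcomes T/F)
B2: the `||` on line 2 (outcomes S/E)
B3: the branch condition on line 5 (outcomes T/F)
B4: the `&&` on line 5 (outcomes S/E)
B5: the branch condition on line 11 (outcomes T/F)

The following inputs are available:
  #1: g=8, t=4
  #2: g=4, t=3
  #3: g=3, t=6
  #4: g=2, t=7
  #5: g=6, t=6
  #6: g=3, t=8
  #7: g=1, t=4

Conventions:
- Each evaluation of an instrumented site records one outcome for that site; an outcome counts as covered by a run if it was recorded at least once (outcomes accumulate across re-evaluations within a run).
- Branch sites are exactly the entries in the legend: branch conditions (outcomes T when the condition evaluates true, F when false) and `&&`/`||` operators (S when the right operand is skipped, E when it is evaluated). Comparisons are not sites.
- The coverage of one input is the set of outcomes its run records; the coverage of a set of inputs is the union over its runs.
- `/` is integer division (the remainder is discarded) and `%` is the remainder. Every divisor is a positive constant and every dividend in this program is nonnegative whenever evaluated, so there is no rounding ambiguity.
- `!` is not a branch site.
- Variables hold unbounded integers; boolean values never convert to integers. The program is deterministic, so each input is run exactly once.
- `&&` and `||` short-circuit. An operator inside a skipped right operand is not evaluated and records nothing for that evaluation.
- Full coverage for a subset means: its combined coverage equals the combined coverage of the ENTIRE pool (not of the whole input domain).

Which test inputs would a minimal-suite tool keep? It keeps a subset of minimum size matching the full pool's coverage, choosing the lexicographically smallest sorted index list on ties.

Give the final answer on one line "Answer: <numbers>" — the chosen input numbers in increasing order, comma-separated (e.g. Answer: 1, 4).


#1 (g=8, t=4) -> B2->E, B1->T, B5->F; covered: B1=T, B2=E, B5=F
#2 (g=4, t=3) -> B2->S, B1->T, B5->T; covered: B1=T, B2=S, B5=T
#3 (g=3, t=6) -> B2->E, B1->T, B5->T; covered: B1=T, B2=E, B5=T
#4 (g=2, t=7) -> B2->S, B1->T, B5->T; covered: B1=T, B2=S, B5=T
#5 (g=6, t=6) -> B2->E, B1->F, B4->E, B3->F, B5->F; covered: B1=F, B2=E, B3=F, B4=E, B5=F
#6 (g=3, t=8) -> B2->S, B1->T, B5->T; covered: B1=T, B2=S, B5=T
#7 (g=1, t=4) -> B2->E, B1->F, B4->S, B3->F, B5->T; covered: B1=F, B2=E, B3=F, B4=S, B5=T
pool-wide coverage (9 outcomes): B1=T, B1=F, B2=S, B2=E, B3=F, B4=S, B4=E, B5=T, B5=F
no size-1 subset reaches all 9 outcomes (best union: 5/9)
no size-2 subset reaches all 9 outcomes (best union: 8/9)
inputs {2, 5, 7} (size 3) cover everything; no size-3 subset with a lexicographically smaller index list covers all 9
Answer: 2, 5, 7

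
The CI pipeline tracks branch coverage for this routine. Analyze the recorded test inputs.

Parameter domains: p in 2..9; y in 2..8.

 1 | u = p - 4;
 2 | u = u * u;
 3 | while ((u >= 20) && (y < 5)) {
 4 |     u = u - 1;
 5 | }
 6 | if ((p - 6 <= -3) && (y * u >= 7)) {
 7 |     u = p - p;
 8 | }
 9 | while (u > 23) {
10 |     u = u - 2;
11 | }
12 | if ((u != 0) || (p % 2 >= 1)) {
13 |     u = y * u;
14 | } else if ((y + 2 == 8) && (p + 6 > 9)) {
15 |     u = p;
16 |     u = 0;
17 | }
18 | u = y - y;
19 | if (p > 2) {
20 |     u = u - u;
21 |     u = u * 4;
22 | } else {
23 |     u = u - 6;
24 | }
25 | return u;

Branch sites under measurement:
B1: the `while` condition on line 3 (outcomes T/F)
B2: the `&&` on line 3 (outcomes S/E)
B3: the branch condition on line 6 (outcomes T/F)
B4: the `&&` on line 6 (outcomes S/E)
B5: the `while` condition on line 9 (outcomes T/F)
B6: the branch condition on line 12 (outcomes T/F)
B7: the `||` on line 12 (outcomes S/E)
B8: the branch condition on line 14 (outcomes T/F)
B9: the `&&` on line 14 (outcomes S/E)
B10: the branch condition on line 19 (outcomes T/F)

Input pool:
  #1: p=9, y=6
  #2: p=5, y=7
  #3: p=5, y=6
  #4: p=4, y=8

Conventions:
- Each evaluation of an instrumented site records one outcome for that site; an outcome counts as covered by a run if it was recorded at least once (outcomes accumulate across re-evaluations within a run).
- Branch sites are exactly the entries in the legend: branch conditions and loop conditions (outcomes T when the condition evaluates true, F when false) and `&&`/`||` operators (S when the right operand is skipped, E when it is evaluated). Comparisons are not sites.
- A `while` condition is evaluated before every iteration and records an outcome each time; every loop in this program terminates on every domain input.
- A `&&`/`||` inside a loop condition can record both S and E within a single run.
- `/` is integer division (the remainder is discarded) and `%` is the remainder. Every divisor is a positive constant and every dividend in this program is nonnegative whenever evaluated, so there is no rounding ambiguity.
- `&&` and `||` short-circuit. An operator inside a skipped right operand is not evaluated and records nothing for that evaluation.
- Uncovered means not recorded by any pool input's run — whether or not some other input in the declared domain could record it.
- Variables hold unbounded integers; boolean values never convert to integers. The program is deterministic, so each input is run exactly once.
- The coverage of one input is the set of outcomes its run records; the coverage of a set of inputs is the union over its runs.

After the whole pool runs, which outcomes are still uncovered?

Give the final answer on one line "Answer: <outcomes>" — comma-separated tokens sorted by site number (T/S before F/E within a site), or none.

input #1, p=9, y=6: events B2->E, B1->F, B4->S, B3->F, B5->T, B5->F, B7->S, B6->T, B10->T; outcomes B1=F, B2=E, B3=F, B4=S, B5=T, B5=F, B6=T, B7=S, B10=T
input #2, p=5, y=7: events B2->S, B1->F, B4->S, B3->F, B5->F, B7->S, B6->T, B10->T; outcomes B1=F, B2=S, B3=F, B4=S, B5=F, B6=T, B7=S, B10=T
input #3, p=5, y=6: events B2->S, B1->F, B4->S, B3->F, B5->F, B7->S, B6->T, B10->T; outcomes B1=F, B2=S, B3=F, B4=S, B5=F, B6=T, B7=S, B10=T
input #4, p=4, y=8: events B2->S, B1->F, B4->S, B3->F, B5->F, B7->E, B6->F, B9->S, B8->F, B10->T; outcomes B1=F, B2=S, B3=F, B4=S, B5=F, B6=F, B7=E, B8=F, B9=S, B10=T
union over the pool: B1=F, B2=S, B2=E, B3=F, B4=S, B5=T, B5=F, B6=T, B6=F, B7=S, B7=E, B8=F, B9=S, B10=T
uncovered (6 of 20): B1=T, B3=T, B4=E, B8=T, B9=E, B10=F

Answer: B1=T, B3=T, B4=E, B8=T, B9=E, B10=F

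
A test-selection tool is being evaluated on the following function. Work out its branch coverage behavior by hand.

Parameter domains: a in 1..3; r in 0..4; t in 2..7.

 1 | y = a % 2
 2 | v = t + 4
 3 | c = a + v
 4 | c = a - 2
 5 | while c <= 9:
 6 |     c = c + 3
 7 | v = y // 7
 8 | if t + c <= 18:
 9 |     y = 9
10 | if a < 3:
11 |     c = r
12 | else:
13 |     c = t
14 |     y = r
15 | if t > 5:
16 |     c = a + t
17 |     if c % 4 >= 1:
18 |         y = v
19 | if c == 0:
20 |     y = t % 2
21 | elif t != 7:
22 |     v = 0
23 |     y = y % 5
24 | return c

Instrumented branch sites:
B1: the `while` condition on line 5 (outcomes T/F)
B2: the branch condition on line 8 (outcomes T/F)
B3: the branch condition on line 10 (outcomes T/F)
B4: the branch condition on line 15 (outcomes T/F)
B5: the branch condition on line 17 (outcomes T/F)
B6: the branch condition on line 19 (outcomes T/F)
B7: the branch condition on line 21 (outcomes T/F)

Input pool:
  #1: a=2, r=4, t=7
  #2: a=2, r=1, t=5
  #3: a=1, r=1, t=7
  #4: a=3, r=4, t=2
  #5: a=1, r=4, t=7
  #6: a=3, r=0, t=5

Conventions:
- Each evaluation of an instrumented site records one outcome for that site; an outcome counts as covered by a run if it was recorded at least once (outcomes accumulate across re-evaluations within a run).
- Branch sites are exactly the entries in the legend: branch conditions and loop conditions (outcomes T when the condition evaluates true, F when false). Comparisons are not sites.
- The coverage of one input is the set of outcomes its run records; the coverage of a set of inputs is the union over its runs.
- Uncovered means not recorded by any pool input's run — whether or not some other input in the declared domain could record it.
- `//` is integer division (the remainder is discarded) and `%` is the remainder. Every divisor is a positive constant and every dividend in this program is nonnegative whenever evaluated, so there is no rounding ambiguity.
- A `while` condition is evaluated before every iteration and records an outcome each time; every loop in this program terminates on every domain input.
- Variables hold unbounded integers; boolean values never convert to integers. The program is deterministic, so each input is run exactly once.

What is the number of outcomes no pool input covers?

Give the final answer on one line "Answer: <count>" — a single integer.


input #1, a=2, r=4, t=7: outcomes B1=T, B1=F, B2=F, B3=T, B4=T, B5=T, B6=F, B7=F
input #2, a=2, r=1, t=5: outcomes B1=T, B1=F, B2=T, B3=T, B4=F, B6=F, B7=T
input #3, a=1, r=1, t=7: outcomes B1=T, B1=F, B2=T, B3=T, B4=T, B5=F, B6=F, B7=F
input #4, a=3, r=4, t=2: outcomes B1=T, B1=F, B2=T, B3=F, B4=F, B6=F, B7=T
input #5, a=1, r=4, t=7: outcomes B1=T, B1=F, B2=T, B3=T, B4=T, B5=F, B6=F, B7=F
input #6, a=3, r=0, t=5: outcomes B1=T, B1=F, B2=T, B3=F, B4=F, B6=F, B7=T
union over the pool: B1=T, B1=F, B2=T, B2=F, B3=T, B3=F, B4=T, B4=F, B5=T, B5=F, B6=F, B7=T, B7=F
uncovered (1 of 14): B6=T
Answer: 1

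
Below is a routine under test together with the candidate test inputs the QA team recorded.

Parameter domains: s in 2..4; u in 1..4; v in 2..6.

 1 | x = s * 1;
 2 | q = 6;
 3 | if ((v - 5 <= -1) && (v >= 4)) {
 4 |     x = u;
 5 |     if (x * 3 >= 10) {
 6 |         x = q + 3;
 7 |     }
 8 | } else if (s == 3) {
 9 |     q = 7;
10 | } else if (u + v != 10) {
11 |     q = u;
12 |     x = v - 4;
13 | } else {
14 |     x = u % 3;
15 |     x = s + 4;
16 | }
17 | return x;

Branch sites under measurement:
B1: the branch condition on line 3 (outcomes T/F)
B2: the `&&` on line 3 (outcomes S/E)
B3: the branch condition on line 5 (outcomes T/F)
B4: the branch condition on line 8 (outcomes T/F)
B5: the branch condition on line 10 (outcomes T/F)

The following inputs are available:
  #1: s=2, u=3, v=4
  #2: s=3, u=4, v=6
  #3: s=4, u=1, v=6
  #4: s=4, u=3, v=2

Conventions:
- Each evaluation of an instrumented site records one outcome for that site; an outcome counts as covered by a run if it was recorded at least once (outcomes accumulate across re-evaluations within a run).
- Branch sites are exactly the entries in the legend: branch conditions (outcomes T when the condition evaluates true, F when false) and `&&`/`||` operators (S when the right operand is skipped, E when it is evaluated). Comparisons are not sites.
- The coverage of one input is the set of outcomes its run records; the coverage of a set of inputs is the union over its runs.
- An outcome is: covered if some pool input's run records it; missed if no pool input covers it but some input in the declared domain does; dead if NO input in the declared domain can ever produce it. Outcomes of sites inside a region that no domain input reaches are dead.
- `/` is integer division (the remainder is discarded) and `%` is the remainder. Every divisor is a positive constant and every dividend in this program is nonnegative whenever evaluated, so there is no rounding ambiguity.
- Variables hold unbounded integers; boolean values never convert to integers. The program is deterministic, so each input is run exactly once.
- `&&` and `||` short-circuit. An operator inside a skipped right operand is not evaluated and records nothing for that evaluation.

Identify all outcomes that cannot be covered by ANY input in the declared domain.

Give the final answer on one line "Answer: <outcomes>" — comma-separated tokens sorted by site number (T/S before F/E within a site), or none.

exhaustive pass over the 60-input domain:
  reachable outcomes have witnesses, e.g. B1=T (e.g. s=2, u=1, v=4), B1=F (e.g. s=2, u=1, v=2), B2=S (e.g. s=2, u=1, v=5), B2=E (e.g. s=2, u=1, v=2)

Answer: none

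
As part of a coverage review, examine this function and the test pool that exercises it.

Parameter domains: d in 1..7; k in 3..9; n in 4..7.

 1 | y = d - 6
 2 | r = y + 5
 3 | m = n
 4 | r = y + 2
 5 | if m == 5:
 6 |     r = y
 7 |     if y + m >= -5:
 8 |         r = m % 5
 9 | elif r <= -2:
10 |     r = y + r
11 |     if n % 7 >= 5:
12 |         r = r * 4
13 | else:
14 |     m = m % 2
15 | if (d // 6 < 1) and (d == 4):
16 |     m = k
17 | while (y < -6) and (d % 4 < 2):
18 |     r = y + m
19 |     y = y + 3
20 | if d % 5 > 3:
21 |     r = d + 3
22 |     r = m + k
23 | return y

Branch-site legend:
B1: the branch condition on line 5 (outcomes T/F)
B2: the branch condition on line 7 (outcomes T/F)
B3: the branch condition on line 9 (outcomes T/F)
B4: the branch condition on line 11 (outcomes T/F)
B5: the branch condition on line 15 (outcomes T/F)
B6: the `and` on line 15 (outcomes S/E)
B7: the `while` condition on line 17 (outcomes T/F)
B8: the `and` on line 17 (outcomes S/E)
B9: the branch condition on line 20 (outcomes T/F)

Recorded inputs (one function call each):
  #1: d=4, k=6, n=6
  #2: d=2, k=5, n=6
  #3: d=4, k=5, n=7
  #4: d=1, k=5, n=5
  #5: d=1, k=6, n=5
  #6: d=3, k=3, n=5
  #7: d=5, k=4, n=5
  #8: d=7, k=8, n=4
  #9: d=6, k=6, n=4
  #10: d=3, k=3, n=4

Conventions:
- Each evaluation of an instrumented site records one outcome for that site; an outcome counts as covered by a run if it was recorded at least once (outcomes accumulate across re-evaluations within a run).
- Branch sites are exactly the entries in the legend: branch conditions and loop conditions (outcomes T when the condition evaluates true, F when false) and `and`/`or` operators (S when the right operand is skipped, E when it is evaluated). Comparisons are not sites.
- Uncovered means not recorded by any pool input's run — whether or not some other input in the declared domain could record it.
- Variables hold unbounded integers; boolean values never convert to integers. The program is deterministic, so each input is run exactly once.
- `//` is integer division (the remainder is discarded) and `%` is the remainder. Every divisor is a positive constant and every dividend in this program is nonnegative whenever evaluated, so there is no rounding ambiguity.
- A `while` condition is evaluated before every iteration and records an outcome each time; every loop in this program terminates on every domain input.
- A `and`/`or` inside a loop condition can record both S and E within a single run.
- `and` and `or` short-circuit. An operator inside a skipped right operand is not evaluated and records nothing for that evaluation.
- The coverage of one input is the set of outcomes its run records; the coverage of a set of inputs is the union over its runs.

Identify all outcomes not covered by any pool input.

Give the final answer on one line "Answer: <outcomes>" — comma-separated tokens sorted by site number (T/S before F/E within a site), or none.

input #1, d=4, k=6, n=6: events B1->F, B3->F, B6->E, B5->T, B8->S, B7->F, B9->T; outcomes B1=F, B3=F, B5=T, B6=E, B7=F, B8=S, B9=T
input #2, d=2, k=5, n=6: events B1->F, B3->T, B4->T, B6->E, B5->F, B8->S, B7->F, B9->F; outcomes B1=F, B3=T, B4=T, B5=F, B6=E, B7=F, B8=S, B9=F
input #3, d=4, k=5, n=7: events B1->F, B3->F, B6->E, B5->T, B8->S, B7->F, B9->T; outcomes B1=F, B3=F, B5=T, B6=E, B7=F, B8=S, B9=T
input #4, d=1, k=5, n=5: events B1->T, B2->T, B6->E, B5->F, B8->S, B7->F, B9->F; outcomes B1=T, B2=T, B5=F, B6=E, B7=F, B8=S, B9=F
input #5, d=1, k=6, n=5: events B1->T, B2->T, B6->E, B5->F, B8->S, B7->F, B9->F; outcomes B1=T, B2=T, B5=F, B6=E, B7=F, B8=S, B9=F
input #6, d=3, k=3, n=5: events B1->T, B2->T, B6->E, B5->F, B8->S, B7->F, B9->F; outcomes B1=T, B2=T, B5=F, B6=E, B7=F, B8=S, B9=F
input #7, d=5, k=4, n=5: events B1->T, B2->T, B6->E, B5->F, B8->S, B7->F, B9->F; outcomes B1=T, B2=T, B5=F, B6=E, B7=F, B8=S, B9=F
input #8, d=7, k=8, n=4: events B1->F, B3->F, B6->S, B5->F, B8->S, B7->F, B9->F; outcomes B1=F, B3=F, B5=F, B6=S, B7=F, B8=S, B9=F
input #9, d=6, k=6, n=4: events B1->F, B3->F, B6->S, B5->F, B8->S, B7->F, B9->F; outcomes B1=F, B3=F, B5=F, B6=S, B7=F, B8=S, B9=F
input #10, d=3, k=3, n=4: events B1->F, B3->F, B6->E, B5->F, B8->S, B7->F, B9->F; outcomes B1=F, B3=F, B5=F, B6=E, B7=F, B8=S, B9=F
union over the pool: B1=T, B1=F, B2=T, B3=T, B3=F, B4=T, B5=T, B5=F, B6=S, B6=E, B7=F, B8=S, B9=T, B9=F
uncovered (4 of 18): B2=F, B4=F, B7=T, B8=E

Answer: B2=F, B4=F, B7=T, B8=E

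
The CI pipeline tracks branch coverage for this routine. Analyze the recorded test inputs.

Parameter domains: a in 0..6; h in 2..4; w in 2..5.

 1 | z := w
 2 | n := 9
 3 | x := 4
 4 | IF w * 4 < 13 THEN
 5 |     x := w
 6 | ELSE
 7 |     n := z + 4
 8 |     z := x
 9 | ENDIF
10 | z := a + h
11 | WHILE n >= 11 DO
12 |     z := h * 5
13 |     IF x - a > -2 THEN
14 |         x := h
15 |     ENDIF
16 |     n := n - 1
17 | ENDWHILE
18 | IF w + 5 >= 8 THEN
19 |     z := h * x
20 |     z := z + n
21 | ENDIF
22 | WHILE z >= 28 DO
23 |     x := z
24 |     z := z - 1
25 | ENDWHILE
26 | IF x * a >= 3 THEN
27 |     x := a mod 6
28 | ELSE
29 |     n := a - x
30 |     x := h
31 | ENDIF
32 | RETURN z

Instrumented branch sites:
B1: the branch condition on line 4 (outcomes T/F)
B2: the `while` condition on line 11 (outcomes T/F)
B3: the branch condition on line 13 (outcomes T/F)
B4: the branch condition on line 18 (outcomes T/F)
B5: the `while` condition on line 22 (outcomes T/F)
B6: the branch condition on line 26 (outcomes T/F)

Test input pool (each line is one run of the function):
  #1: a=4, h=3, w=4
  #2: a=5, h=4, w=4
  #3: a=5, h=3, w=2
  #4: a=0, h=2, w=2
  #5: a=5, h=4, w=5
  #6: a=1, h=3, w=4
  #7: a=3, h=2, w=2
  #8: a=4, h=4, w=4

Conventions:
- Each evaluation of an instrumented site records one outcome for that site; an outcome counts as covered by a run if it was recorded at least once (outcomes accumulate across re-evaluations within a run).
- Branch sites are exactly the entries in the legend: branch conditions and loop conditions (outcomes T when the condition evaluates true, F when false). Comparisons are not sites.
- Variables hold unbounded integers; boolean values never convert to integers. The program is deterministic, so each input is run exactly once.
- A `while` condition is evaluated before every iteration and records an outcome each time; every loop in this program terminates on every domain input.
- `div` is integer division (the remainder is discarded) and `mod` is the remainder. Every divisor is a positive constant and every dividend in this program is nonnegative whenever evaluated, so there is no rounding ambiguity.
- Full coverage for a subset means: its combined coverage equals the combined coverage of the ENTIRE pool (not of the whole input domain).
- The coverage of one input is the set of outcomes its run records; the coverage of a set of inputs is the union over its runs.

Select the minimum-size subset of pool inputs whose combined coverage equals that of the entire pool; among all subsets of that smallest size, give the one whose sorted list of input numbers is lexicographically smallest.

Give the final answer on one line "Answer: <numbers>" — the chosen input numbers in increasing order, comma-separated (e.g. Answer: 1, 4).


run #1 (a=4, h=3, w=4) records B1=F, B2=F, B4=T, B5=F, B6=T
run #2 (a=5, h=4, w=4) records B1=F, B2=F, B4=T, B5=F, B6=T
run #3 (a=5, h=3, w=2) records B1=T, B2=F, B4=F, B5=F, B6=T
run #4 (a=0, h=2, w=2) records B1=T, B2=F, B4=F, B5=F, B6=F
run #5 (a=5, h=4, w=5) records B1=F, B2=F, B4=T, B5=F, B6=T
run #6 (a=1, h=3, w=4) records B1=F, B2=F, B4=T, B5=F, B6=T
run #7 (a=3, h=2, w=2) records B1=T, B2=F, B4=F, B5=F, B6=T
run #8 (a=4, h=4, w=4) records B1=F, B2=F, B4=T, B5=F, B6=T
union over all inputs: B1=T, B1=F, B2=F, B4=T, B4=F, B5=F, B6=T, B6=F (8 outcomes)
size 1 is not enough: best union over all size-1 subsets is 5/8
the canonical winner is {1, 4}: size 2, full 8-outcome coverage, earliest index list among size-2 covers
Answer: 1, 4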